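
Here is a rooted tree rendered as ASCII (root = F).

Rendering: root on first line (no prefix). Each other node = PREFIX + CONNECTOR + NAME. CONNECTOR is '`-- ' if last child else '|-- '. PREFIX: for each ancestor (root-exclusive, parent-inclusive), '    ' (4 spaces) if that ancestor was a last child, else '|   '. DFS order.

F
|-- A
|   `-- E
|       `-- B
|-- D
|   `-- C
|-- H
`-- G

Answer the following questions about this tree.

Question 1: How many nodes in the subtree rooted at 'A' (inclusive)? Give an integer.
Subtree rooted at A contains: A, B, E
Count = 3

Answer: 3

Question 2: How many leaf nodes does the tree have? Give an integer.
Answer: 4

Derivation:
Leaves (nodes with no children): B, C, G, H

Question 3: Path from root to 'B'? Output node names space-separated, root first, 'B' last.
Walk down from root: F -> A -> E -> B

Answer: F A E B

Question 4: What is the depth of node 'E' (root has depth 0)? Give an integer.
Path from root to E: F -> A -> E
Depth = number of edges = 2

Answer: 2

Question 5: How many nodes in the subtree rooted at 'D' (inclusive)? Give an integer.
Answer: 2

Derivation:
Subtree rooted at D contains: C, D
Count = 2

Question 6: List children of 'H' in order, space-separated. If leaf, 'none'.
Node H's children (from adjacency): (leaf)

Answer: none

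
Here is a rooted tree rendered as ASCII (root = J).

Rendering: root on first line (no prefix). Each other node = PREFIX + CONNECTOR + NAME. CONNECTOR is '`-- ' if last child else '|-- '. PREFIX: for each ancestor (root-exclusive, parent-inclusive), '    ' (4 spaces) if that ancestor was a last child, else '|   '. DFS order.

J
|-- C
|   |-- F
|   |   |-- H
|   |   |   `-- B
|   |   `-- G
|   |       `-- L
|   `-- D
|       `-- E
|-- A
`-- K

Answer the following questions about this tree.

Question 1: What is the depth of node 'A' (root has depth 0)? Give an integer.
Path from root to A: J -> A
Depth = number of edges = 1

Answer: 1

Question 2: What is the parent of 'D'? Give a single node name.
Answer: C

Derivation:
Scan adjacency: D appears as child of C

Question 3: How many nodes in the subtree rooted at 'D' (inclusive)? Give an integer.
Subtree rooted at D contains: D, E
Count = 2

Answer: 2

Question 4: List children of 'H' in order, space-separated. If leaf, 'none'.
Node H's children (from adjacency): B

Answer: B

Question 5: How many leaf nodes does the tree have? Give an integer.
Answer: 5

Derivation:
Leaves (nodes with no children): A, B, E, K, L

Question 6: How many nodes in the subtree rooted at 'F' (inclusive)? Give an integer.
Subtree rooted at F contains: B, F, G, H, L
Count = 5

Answer: 5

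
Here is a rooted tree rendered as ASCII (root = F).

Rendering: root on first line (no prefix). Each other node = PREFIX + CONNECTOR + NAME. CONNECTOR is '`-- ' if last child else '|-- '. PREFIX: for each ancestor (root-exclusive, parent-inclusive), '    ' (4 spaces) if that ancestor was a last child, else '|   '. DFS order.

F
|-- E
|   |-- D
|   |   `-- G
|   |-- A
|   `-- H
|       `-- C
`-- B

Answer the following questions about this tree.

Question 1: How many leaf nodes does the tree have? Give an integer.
Answer: 4

Derivation:
Leaves (nodes with no children): A, B, C, G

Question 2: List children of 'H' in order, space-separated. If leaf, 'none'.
Node H's children (from adjacency): C

Answer: C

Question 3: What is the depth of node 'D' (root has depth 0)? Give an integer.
Answer: 2

Derivation:
Path from root to D: F -> E -> D
Depth = number of edges = 2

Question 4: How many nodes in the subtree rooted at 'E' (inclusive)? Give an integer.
Subtree rooted at E contains: A, C, D, E, G, H
Count = 6

Answer: 6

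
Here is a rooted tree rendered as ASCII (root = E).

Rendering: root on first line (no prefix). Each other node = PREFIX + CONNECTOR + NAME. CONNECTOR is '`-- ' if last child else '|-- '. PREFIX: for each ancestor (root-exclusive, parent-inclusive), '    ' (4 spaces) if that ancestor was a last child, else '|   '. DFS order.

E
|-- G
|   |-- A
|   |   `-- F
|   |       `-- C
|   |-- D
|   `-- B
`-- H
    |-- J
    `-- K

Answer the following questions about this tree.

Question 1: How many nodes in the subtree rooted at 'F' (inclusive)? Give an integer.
Answer: 2

Derivation:
Subtree rooted at F contains: C, F
Count = 2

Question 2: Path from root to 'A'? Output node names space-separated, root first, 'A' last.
Answer: E G A

Derivation:
Walk down from root: E -> G -> A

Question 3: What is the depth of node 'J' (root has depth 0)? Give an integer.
Path from root to J: E -> H -> J
Depth = number of edges = 2

Answer: 2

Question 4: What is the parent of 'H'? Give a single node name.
Scan adjacency: H appears as child of E

Answer: E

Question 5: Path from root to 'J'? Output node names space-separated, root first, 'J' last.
Answer: E H J

Derivation:
Walk down from root: E -> H -> J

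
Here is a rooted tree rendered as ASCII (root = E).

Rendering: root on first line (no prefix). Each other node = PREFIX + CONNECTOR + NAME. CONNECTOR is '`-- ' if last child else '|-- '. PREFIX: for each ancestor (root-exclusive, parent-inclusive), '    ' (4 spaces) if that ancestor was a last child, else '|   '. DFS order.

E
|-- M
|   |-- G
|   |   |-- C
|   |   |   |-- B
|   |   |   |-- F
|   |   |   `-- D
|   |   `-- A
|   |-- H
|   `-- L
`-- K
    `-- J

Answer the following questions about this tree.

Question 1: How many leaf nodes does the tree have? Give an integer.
Leaves (nodes with no children): A, B, D, F, H, J, L

Answer: 7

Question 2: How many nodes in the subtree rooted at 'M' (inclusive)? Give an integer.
Answer: 9

Derivation:
Subtree rooted at M contains: A, B, C, D, F, G, H, L, M
Count = 9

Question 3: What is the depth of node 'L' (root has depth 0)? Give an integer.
Answer: 2

Derivation:
Path from root to L: E -> M -> L
Depth = number of edges = 2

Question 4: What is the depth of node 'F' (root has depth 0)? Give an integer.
Path from root to F: E -> M -> G -> C -> F
Depth = number of edges = 4

Answer: 4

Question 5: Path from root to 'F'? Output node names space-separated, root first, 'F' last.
Answer: E M G C F

Derivation:
Walk down from root: E -> M -> G -> C -> F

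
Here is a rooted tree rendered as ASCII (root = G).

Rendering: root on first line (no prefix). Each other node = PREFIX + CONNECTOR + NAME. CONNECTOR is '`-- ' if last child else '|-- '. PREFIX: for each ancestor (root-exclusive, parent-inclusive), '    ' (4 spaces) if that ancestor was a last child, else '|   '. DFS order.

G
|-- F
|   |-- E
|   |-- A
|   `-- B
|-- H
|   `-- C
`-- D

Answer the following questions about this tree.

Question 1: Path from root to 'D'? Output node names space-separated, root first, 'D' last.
Walk down from root: G -> D

Answer: G D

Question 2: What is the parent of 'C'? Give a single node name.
Answer: H

Derivation:
Scan adjacency: C appears as child of H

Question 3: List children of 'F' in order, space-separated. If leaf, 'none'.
Node F's children (from adjacency): E, A, B

Answer: E A B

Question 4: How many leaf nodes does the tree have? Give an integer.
Leaves (nodes with no children): A, B, C, D, E

Answer: 5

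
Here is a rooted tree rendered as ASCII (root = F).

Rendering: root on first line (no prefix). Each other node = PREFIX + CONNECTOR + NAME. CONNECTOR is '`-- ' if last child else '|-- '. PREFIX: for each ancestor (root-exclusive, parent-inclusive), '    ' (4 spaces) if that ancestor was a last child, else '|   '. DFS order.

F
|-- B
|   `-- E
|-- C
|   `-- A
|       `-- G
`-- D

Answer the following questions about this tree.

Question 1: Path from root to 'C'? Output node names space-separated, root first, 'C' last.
Answer: F C

Derivation:
Walk down from root: F -> C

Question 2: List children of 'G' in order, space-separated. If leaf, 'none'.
Node G's children (from adjacency): (leaf)

Answer: none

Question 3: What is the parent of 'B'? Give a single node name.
Answer: F

Derivation:
Scan adjacency: B appears as child of F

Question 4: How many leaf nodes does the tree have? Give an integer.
Leaves (nodes with no children): D, E, G

Answer: 3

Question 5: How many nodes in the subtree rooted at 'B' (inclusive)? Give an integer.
Answer: 2

Derivation:
Subtree rooted at B contains: B, E
Count = 2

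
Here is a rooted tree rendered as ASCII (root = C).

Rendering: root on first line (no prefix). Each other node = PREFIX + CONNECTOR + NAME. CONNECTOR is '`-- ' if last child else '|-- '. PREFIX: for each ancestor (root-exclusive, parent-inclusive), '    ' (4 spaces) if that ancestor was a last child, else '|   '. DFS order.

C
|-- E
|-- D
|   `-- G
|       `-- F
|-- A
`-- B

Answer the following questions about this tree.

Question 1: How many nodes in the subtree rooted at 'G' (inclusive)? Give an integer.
Answer: 2

Derivation:
Subtree rooted at G contains: F, G
Count = 2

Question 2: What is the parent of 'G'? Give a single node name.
Scan adjacency: G appears as child of D

Answer: D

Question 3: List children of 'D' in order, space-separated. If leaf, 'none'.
Answer: G

Derivation:
Node D's children (from adjacency): G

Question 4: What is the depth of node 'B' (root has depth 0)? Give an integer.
Answer: 1

Derivation:
Path from root to B: C -> B
Depth = number of edges = 1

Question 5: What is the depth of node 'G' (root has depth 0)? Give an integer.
Path from root to G: C -> D -> G
Depth = number of edges = 2

Answer: 2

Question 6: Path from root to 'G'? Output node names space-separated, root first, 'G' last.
Walk down from root: C -> D -> G

Answer: C D G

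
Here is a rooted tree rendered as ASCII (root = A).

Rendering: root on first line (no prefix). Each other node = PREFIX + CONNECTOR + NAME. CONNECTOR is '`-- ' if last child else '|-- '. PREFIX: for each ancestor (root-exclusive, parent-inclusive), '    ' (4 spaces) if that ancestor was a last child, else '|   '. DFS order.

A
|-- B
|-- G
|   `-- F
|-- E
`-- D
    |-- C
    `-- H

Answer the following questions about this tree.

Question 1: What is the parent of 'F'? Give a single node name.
Scan adjacency: F appears as child of G

Answer: G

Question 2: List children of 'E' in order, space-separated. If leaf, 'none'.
Answer: none

Derivation:
Node E's children (from adjacency): (leaf)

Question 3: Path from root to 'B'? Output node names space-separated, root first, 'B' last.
Walk down from root: A -> B

Answer: A B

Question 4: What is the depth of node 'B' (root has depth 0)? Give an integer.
Answer: 1

Derivation:
Path from root to B: A -> B
Depth = number of edges = 1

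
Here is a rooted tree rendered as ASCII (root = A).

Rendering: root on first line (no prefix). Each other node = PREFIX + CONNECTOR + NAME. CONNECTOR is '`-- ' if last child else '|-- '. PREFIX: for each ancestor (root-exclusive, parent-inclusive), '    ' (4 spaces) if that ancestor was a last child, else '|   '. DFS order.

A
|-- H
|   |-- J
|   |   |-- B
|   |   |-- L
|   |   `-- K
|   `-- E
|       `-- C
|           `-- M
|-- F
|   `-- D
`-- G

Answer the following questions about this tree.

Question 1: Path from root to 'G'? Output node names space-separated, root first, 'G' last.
Answer: A G

Derivation:
Walk down from root: A -> G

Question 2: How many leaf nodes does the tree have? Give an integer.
Answer: 6

Derivation:
Leaves (nodes with no children): B, D, G, K, L, M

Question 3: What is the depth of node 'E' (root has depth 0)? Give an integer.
Path from root to E: A -> H -> E
Depth = number of edges = 2

Answer: 2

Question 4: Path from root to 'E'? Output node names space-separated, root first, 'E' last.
Answer: A H E

Derivation:
Walk down from root: A -> H -> E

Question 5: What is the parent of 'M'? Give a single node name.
Answer: C

Derivation:
Scan adjacency: M appears as child of C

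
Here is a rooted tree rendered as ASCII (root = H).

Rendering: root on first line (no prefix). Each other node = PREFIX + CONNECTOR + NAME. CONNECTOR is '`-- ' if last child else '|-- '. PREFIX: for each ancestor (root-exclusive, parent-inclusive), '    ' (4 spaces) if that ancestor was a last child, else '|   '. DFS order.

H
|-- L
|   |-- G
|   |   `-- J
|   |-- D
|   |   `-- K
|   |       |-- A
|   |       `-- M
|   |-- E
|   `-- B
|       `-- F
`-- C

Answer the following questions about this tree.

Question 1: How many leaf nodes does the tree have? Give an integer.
Answer: 6

Derivation:
Leaves (nodes with no children): A, C, E, F, J, M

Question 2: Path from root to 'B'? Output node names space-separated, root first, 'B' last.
Walk down from root: H -> L -> B

Answer: H L B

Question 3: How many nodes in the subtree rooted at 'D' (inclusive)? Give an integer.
Answer: 4

Derivation:
Subtree rooted at D contains: A, D, K, M
Count = 4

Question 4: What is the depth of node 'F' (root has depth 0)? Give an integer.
Path from root to F: H -> L -> B -> F
Depth = number of edges = 3

Answer: 3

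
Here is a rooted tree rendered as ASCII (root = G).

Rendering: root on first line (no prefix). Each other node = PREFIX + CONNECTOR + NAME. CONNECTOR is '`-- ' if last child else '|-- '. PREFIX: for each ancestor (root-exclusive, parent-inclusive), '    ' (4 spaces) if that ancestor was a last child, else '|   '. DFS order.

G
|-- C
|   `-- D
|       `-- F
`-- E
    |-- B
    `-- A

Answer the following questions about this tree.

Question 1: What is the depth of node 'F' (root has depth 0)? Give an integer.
Path from root to F: G -> C -> D -> F
Depth = number of edges = 3

Answer: 3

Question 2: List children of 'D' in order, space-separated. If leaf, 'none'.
Node D's children (from adjacency): F

Answer: F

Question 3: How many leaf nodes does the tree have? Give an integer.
Answer: 3

Derivation:
Leaves (nodes with no children): A, B, F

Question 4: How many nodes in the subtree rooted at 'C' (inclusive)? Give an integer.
Answer: 3

Derivation:
Subtree rooted at C contains: C, D, F
Count = 3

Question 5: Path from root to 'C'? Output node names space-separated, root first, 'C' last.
Answer: G C

Derivation:
Walk down from root: G -> C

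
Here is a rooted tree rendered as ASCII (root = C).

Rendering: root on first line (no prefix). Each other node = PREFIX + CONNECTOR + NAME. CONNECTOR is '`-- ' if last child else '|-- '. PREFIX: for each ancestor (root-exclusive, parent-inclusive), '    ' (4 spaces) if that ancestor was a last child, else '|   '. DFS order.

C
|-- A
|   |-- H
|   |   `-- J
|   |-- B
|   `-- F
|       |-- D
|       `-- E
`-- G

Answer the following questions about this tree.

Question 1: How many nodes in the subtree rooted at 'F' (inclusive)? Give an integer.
Answer: 3

Derivation:
Subtree rooted at F contains: D, E, F
Count = 3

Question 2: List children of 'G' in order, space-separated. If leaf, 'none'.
Answer: none

Derivation:
Node G's children (from adjacency): (leaf)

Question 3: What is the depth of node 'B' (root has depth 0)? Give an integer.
Answer: 2

Derivation:
Path from root to B: C -> A -> B
Depth = number of edges = 2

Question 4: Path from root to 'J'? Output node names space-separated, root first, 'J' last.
Walk down from root: C -> A -> H -> J

Answer: C A H J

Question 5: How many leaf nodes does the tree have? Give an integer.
Leaves (nodes with no children): B, D, E, G, J

Answer: 5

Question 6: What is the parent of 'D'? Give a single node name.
Scan adjacency: D appears as child of F

Answer: F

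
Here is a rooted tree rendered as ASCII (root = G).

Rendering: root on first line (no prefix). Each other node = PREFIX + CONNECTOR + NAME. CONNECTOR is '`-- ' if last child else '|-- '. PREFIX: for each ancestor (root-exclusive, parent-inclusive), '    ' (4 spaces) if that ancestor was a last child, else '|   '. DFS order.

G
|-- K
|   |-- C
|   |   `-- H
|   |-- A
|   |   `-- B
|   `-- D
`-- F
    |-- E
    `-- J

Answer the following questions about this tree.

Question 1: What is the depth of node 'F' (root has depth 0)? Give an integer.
Answer: 1

Derivation:
Path from root to F: G -> F
Depth = number of edges = 1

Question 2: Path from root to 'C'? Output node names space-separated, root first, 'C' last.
Walk down from root: G -> K -> C

Answer: G K C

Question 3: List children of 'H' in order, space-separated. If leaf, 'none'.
Answer: none

Derivation:
Node H's children (from adjacency): (leaf)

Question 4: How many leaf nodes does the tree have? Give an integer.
Leaves (nodes with no children): B, D, E, H, J

Answer: 5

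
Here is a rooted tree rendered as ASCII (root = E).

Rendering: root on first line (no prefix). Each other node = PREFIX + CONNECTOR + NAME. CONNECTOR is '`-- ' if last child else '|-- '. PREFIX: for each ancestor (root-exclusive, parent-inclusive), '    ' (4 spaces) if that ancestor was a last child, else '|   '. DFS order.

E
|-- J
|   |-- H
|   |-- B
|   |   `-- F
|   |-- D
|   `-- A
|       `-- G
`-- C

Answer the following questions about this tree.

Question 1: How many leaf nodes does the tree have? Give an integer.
Leaves (nodes with no children): C, D, F, G, H

Answer: 5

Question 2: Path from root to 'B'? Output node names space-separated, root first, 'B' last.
Answer: E J B

Derivation:
Walk down from root: E -> J -> B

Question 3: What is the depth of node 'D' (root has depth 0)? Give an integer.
Path from root to D: E -> J -> D
Depth = number of edges = 2

Answer: 2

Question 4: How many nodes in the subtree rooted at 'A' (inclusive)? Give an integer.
Answer: 2

Derivation:
Subtree rooted at A contains: A, G
Count = 2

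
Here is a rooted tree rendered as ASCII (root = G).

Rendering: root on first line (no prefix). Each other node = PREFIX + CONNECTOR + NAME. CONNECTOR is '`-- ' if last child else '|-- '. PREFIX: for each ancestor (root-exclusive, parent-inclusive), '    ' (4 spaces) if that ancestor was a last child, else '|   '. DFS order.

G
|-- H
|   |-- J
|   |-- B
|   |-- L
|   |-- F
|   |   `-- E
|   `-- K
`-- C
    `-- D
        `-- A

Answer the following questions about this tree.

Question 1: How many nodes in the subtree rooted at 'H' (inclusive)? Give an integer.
Subtree rooted at H contains: B, E, F, H, J, K, L
Count = 7

Answer: 7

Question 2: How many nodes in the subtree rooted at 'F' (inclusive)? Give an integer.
Answer: 2

Derivation:
Subtree rooted at F contains: E, F
Count = 2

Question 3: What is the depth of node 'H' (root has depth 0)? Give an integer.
Path from root to H: G -> H
Depth = number of edges = 1

Answer: 1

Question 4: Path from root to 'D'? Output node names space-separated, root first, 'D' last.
Answer: G C D

Derivation:
Walk down from root: G -> C -> D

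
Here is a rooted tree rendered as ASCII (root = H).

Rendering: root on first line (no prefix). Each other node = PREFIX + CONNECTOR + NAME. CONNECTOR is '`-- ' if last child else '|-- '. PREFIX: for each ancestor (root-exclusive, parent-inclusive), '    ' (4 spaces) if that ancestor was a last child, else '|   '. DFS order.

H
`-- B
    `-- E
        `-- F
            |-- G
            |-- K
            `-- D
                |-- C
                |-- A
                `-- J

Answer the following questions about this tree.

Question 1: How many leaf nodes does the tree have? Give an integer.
Leaves (nodes with no children): A, C, G, J, K

Answer: 5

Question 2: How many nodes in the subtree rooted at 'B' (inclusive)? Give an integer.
Answer: 9

Derivation:
Subtree rooted at B contains: A, B, C, D, E, F, G, J, K
Count = 9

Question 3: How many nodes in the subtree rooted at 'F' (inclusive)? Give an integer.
Subtree rooted at F contains: A, C, D, F, G, J, K
Count = 7

Answer: 7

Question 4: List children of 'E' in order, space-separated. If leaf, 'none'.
Answer: F

Derivation:
Node E's children (from adjacency): F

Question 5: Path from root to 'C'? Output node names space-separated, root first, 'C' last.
Walk down from root: H -> B -> E -> F -> D -> C

Answer: H B E F D C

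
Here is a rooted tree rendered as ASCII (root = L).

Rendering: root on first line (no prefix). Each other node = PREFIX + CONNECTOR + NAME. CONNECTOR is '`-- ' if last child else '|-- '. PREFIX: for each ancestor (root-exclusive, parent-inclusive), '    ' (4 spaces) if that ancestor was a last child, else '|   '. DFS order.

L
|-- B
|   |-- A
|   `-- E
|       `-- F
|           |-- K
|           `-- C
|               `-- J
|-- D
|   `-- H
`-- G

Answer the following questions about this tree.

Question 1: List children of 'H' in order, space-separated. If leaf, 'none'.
Answer: none

Derivation:
Node H's children (from adjacency): (leaf)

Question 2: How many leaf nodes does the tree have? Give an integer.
Leaves (nodes with no children): A, G, H, J, K

Answer: 5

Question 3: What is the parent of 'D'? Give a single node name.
Scan adjacency: D appears as child of L

Answer: L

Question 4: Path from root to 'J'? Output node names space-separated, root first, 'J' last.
Walk down from root: L -> B -> E -> F -> C -> J

Answer: L B E F C J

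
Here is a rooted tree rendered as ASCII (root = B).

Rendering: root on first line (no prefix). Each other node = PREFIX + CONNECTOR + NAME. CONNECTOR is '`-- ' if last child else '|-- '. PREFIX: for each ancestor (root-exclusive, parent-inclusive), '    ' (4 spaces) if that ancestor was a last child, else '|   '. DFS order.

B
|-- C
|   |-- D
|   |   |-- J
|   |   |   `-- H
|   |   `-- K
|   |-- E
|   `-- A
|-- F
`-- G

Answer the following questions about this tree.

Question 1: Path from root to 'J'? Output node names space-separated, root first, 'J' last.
Answer: B C D J

Derivation:
Walk down from root: B -> C -> D -> J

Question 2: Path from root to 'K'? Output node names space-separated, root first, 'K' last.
Answer: B C D K

Derivation:
Walk down from root: B -> C -> D -> K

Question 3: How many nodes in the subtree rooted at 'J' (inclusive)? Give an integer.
Subtree rooted at J contains: H, J
Count = 2

Answer: 2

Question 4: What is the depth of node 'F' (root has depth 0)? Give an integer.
Path from root to F: B -> F
Depth = number of edges = 1

Answer: 1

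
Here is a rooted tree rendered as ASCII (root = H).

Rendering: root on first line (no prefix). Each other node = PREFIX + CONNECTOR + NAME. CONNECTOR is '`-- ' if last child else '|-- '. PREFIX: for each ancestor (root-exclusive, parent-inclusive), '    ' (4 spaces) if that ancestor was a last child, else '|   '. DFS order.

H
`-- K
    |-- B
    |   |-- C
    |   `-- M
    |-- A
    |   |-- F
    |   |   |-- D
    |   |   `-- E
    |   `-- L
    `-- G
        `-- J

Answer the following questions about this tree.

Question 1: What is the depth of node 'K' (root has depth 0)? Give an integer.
Answer: 1

Derivation:
Path from root to K: H -> K
Depth = number of edges = 1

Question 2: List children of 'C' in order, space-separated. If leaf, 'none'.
Answer: none

Derivation:
Node C's children (from adjacency): (leaf)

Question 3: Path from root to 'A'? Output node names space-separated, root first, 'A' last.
Walk down from root: H -> K -> A

Answer: H K A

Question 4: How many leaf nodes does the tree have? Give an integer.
Leaves (nodes with no children): C, D, E, J, L, M

Answer: 6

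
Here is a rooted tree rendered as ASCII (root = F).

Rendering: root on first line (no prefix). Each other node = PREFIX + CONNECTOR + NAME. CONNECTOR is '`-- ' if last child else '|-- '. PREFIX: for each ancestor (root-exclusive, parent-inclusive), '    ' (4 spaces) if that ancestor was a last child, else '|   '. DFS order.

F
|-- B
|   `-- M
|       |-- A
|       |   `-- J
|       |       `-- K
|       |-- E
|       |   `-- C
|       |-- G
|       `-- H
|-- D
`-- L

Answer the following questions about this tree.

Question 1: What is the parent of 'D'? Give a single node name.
Answer: F

Derivation:
Scan adjacency: D appears as child of F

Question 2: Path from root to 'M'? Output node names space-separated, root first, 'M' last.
Walk down from root: F -> B -> M

Answer: F B M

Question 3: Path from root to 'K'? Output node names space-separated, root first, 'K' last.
Answer: F B M A J K

Derivation:
Walk down from root: F -> B -> M -> A -> J -> K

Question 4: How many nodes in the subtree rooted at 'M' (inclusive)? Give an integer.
Subtree rooted at M contains: A, C, E, G, H, J, K, M
Count = 8

Answer: 8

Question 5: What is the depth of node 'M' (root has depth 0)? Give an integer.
Answer: 2

Derivation:
Path from root to M: F -> B -> M
Depth = number of edges = 2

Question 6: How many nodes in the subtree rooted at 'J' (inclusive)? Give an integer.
Answer: 2

Derivation:
Subtree rooted at J contains: J, K
Count = 2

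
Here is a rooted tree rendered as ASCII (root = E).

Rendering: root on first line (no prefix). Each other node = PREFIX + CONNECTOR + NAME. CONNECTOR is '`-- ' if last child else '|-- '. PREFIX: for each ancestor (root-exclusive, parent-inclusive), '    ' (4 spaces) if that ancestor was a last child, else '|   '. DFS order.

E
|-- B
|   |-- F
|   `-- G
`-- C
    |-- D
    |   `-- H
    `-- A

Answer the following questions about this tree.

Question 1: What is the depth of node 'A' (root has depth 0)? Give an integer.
Answer: 2

Derivation:
Path from root to A: E -> C -> A
Depth = number of edges = 2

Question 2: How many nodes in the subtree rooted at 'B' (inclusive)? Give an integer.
Subtree rooted at B contains: B, F, G
Count = 3

Answer: 3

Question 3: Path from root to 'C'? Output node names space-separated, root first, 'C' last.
Answer: E C

Derivation:
Walk down from root: E -> C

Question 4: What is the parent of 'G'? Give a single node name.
Scan adjacency: G appears as child of B

Answer: B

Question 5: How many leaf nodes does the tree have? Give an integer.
Leaves (nodes with no children): A, F, G, H

Answer: 4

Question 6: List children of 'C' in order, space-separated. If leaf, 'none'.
Node C's children (from adjacency): D, A

Answer: D A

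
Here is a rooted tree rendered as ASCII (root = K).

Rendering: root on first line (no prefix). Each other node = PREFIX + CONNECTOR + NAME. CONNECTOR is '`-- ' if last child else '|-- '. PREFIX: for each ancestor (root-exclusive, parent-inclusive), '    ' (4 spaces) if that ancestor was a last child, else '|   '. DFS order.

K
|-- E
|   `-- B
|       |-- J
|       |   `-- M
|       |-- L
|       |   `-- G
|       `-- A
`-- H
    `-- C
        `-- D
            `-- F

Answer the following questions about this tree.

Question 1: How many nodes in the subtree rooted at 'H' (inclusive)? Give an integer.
Answer: 4

Derivation:
Subtree rooted at H contains: C, D, F, H
Count = 4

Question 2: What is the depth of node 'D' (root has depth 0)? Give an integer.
Answer: 3

Derivation:
Path from root to D: K -> H -> C -> D
Depth = number of edges = 3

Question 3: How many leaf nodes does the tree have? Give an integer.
Answer: 4

Derivation:
Leaves (nodes with no children): A, F, G, M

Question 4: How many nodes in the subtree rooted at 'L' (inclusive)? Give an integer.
Subtree rooted at L contains: G, L
Count = 2

Answer: 2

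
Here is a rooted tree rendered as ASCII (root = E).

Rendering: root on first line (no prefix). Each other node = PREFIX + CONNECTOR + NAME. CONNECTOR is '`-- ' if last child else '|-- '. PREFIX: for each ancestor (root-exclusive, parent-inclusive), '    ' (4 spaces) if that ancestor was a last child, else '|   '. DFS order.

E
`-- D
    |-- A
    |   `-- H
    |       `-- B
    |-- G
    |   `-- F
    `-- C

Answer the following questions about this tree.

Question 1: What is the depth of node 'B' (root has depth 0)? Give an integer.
Answer: 4

Derivation:
Path from root to B: E -> D -> A -> H -> B
Depth = number of edges = 4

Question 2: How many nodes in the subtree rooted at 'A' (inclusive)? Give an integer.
Answer: 3

Derivation:
Subtree rooted at A contains: A, B, H
Count = 3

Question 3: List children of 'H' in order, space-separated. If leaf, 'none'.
Answer: B

Derivation:
Node H's children (from adjacency): B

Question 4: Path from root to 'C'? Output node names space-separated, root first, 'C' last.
Answer: E D C

Derivation:
Walk down from root: E -> D -> C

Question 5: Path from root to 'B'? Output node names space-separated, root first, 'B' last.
Walk down from root: E -> D -> A -> H -> B

Answer: E D A H B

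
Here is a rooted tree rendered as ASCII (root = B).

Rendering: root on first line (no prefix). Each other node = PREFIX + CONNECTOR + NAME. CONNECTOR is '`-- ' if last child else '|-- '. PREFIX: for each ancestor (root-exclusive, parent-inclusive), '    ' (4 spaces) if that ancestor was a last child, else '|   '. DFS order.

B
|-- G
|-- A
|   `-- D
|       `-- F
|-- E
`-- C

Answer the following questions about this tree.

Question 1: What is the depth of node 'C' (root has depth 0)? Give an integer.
Answer: 1

Derivation:
Path from root to C: B -> C
Depth = number of edges = 1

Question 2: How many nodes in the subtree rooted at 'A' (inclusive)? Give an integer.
Subtree rooted at A contains: A, D, F
Count = 3

Answer: 3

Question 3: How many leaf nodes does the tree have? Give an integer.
Answer: 4

Derivation:
Leaves (nodes with no children): C, E, F, G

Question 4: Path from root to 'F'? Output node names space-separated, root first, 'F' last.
Walk down from root: B -> A -> D -> F

Answer: B A D F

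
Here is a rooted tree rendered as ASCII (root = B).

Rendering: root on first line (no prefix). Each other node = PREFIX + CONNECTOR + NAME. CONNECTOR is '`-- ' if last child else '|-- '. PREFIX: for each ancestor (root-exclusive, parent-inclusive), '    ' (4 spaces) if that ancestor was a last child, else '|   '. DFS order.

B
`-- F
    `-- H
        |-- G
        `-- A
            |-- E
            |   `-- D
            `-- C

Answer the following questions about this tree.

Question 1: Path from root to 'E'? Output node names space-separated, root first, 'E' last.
Answer: B F H A E

Derivation:
Walk down from root: B -> F -> H -> A -> E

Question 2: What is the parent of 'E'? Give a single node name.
Scan adjacency: E appears as child of A

Answer: A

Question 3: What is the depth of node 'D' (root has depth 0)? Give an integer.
Path from root to D: B -> F -> H -> A -> E -> D
Depth = number of edges = 5

Answer: 5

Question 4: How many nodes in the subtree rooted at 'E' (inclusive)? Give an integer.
Subtree rooted at E contains: D, E
Count = 2

Answer: 2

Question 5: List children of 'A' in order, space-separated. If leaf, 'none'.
Answer: E C

Derivation:
Node A's children (from adjacency): E, C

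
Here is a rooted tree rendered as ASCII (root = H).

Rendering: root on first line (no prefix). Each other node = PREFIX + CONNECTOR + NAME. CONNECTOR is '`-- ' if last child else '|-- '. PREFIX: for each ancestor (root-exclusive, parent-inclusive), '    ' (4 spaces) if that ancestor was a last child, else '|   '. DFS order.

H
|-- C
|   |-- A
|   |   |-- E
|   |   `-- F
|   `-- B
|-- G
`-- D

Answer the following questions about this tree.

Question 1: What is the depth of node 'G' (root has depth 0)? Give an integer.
Answer: 1

Derivation:
Path from root to G: H -> G
Depth = number of edges = 1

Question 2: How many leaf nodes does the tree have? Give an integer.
Answer: 5

Derivation:
Leaves (nodes with no children): B, D, E, F, G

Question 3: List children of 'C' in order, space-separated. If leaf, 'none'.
Answer: A B

Derivation:
Node C's children (from adjacency): A, B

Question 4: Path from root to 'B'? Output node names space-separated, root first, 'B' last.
Walk down from root: H -> C -> B

Answer: H C B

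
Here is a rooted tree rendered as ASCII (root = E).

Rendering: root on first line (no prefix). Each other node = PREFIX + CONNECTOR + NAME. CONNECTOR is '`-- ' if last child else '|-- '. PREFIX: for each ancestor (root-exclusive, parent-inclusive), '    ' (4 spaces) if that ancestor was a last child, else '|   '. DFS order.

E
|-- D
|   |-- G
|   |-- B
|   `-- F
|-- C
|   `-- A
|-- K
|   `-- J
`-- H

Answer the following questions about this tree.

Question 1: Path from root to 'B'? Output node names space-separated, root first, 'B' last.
Walk down from root: E -> D -> B

Answer: E D B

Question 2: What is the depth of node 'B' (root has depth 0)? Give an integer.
Path from root to B: E -> D -> B
Depth = number of edges = 2

Answer: 2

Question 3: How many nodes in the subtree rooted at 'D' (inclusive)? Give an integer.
Subtree rooted at D contains: B, D, F, G
Count = 4

Answer: 4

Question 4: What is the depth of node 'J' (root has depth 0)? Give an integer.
Path from root to J: E -> K -> J
Depth = number of edges = 2

Answer: 2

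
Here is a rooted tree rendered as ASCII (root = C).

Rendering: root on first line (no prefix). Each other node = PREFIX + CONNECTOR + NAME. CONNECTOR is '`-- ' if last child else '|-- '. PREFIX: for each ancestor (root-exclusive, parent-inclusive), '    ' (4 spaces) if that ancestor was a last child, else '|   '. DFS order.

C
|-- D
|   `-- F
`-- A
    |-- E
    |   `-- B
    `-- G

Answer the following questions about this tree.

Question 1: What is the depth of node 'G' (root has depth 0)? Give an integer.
Path from root to G: C -> A -> G
Depth = number of edges = 2

Answer: 2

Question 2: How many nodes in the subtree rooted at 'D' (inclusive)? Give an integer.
Answer: 2

Derivation:
Subtree rooted at D contains: D, F
Count = 2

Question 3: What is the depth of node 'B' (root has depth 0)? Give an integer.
Answer: 3

Derivation:
Path from root to B: C -> A -> E -> B
Depth = number of edges = 3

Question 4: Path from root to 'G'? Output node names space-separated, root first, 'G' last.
Answer: C A G

Derivation:
Walk down from root: C -> A -> G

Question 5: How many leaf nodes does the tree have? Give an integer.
Answer: 3

Derivation:
Leaves (nodes with no children): B, F, G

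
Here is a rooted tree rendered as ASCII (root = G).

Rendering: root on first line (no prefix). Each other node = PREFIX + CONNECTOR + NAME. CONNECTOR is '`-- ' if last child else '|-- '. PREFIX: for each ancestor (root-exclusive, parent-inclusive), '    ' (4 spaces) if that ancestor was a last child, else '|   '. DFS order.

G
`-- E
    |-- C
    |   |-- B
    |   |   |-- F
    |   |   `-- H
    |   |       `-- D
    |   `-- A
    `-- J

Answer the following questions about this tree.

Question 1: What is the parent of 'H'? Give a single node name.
Scan adjacency: H appears as child of B

Answer: B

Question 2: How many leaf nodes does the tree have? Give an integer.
Leaves (nodes with no children): A, D, F, J

Answer: 4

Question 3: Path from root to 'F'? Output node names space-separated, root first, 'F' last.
Walk down from root: G -> E -> C -> B -> F

Answer: G E C B F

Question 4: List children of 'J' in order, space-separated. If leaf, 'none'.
Answer: none

Derivation:
Node J's children (from adjacency): (leaf)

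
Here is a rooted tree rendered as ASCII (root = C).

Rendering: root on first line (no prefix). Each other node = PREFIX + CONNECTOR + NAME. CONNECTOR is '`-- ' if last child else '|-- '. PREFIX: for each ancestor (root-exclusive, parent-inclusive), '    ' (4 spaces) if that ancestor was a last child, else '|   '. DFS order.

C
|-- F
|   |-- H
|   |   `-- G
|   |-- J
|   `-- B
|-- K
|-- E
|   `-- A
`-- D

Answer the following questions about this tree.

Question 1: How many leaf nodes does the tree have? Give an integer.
Leaves (nodes with no children): A, B, D, G, J, K

Answer: 6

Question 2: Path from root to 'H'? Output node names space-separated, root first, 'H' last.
Walk down from root: C -> F -> H

Answer: C F H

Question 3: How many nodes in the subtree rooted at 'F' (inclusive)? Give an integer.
Answer: 5

Derivation:
Subtree rooted at F contains: B, F, G, H, J
Count = 5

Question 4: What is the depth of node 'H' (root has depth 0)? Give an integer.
Path from root to H: C -> F -> H
Depth = number of edges = 2

Answer: 2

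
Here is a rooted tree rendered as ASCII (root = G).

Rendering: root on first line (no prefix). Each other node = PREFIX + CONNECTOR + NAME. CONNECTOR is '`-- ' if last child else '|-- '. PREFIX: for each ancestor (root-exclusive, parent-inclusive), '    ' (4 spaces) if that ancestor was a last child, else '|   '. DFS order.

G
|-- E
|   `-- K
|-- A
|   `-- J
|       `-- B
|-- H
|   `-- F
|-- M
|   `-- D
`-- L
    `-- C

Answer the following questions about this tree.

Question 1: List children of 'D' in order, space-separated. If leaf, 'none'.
Node D's children (from adjacency): (leaf)

Answer: none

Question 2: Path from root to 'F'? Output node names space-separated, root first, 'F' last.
Walk down from root: G -> H -> F

Answer: G H F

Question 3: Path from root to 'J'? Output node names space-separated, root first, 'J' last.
Answer: G A J

Derivation:
Walk down from root: G -> A -> J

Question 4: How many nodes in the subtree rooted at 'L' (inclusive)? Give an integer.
Answer: 2

Derivation:
Subtree rooted at L contains: C, L
Count = 2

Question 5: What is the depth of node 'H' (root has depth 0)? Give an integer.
Answer: 1

Derivation:
Path from root to H: G -> H
Depth = number of edges = 1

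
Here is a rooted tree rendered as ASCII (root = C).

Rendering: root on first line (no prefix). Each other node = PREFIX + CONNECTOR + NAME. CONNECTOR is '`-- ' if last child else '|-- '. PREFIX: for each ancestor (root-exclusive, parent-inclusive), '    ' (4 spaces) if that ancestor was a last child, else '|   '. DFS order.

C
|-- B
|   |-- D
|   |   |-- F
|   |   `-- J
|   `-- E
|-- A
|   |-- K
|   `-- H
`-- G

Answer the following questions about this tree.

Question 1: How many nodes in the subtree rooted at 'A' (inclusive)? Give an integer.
Answer: 3

Derivation:
Subtree rooted at A contains: A, H, K
Count = 3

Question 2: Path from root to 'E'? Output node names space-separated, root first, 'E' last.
Walk down from root: C -> B -> E

Answer: C B E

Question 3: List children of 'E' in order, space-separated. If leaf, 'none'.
Answer: none

Derivation:
Node E's children (from adjacency): (leaf)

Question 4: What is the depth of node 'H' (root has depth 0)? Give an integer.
Path from root to H: C -> A -> H
Depth = number of edges = 2

Answer: 2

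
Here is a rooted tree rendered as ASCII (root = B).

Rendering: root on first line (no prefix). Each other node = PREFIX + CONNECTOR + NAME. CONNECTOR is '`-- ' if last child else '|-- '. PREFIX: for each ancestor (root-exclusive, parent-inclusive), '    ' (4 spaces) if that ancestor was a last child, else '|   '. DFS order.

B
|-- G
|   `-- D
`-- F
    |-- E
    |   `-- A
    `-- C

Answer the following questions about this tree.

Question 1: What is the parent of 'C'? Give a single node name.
Scan adjacency: C appears as child of F

Answer: F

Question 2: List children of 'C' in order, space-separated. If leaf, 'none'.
Answer: none

Derivation:
Node C's children (from adjacency): (leaf)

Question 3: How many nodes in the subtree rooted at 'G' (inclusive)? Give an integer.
Subtree rooted at G contains: D, G
Count = 2

Answer: 2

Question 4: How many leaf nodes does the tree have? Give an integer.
Leaves (nodes with no children): A, C, D

Answer: 3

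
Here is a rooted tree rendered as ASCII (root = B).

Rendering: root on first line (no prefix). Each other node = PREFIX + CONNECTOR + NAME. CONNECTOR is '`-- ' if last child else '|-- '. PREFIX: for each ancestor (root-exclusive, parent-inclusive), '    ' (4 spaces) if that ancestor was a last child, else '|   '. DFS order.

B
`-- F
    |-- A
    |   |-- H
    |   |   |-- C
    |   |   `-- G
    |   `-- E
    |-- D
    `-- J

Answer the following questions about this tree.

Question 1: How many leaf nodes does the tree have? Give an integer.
Answer: 5

Derivation:
Leaves (nodes with no children): C, D, E, G, J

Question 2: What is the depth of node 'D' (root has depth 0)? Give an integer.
Path from root to D: B -> F -> D
Depth = number of edges = 2

Answer: 2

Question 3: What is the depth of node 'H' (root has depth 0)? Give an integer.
Path from root to H: B -> F -> A -> H
Depth = number of edges = 3

Answer: 3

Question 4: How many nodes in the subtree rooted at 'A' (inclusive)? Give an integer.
Subtree rooted at A contains: A, C, E, G, H
Count = 5

Answer: 5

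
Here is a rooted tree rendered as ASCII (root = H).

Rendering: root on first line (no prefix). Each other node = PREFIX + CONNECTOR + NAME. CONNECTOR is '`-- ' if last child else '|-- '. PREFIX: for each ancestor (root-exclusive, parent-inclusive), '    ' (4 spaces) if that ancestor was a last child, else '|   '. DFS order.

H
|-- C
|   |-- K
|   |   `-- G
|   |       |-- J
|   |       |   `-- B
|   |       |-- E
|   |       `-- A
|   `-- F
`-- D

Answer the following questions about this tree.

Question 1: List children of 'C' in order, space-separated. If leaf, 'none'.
Answer: K F

Derivation:
Node C's children (from adjacency): K, F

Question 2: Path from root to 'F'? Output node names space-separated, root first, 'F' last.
Walk down from root: H -> C -> F

Answer: H C F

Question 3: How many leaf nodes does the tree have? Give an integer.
Answer: 5

Derivation:
Leaves (nodes with no children): A, B, D, E, F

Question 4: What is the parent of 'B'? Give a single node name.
Answer: J

Derivation:
Scan adjacency: B appears as child of J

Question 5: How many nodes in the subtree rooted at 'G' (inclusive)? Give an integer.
Answer: 5

Derivation:
Subtree rooted at G contains: A, B, E, G, J
Count = 5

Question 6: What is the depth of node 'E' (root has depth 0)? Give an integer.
Path from root to E: H -> C -> K -> G -> E
Depth = number of edges = 4

Answer: 4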